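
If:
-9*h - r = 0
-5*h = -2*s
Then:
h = 2*s/5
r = -18*s/5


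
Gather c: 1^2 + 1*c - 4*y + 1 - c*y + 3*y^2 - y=c*(1 - y) + 3*y^2 - 5*y + 2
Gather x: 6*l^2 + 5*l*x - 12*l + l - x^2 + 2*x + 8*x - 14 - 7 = 6*l^2 - 11*l - x^2 + x*(5*l + 10) - 21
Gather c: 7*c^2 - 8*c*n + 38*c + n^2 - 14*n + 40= 7*c^2 + c*(38 - 8*n) + n^2 - 14*n + 40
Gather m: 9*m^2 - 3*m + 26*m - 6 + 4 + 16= 9*m^2 + 23*m + 14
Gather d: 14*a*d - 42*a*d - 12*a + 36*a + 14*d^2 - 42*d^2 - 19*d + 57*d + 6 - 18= 24*a - 28*d^2 + d*(38 - 28*a) - 12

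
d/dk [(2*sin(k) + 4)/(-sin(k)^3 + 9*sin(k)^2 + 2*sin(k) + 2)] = 2*(2*sin(k)^3 - 3*sin(k)^2 - 36*sin(k) - 2)*cos(k)/(sin(k)^3 - 9*sin(k)^2 - 2*sin(k) - 2)^2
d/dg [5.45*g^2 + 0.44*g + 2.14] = 10.9*g + 0.44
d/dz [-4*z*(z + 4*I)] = -8*z - 16*I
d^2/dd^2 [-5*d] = 0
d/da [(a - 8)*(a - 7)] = 2*a - 15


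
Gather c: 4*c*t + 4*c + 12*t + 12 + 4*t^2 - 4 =c*(4*t + 4) + 4*t^2 + 12*t + 8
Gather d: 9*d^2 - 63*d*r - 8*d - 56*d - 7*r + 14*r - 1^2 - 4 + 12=9*d^2 + d*(-63*r - 64) + 7*r + 7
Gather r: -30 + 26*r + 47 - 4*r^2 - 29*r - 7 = -4*r^2 - 3*r + 10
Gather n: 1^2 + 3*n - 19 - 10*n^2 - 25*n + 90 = -10*n^2 - 22*n + 72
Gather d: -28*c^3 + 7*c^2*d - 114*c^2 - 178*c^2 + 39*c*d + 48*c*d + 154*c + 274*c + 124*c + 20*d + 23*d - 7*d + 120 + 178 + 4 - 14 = -28*c^3 - 292*c^2 + 552*c + d*(7*c^2 + 87*c + 36) + 288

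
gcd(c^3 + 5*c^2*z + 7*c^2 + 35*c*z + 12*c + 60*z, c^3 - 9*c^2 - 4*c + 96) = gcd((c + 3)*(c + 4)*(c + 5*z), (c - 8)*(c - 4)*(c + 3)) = c + 3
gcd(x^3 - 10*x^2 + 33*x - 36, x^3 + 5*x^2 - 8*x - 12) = 1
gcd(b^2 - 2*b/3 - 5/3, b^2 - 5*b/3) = b - 5/3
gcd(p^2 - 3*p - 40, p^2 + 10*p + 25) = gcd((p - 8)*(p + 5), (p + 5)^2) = p + 5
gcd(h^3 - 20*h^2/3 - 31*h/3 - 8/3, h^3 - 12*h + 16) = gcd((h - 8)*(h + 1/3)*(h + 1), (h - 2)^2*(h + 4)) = 1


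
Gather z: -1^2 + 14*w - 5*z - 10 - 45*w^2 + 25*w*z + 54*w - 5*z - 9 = -45*w^2 + 68*w + z*(25*w - 10) - 20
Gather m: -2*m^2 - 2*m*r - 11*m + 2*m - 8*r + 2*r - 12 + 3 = -2*m^2 + m*(-2*r - 9) - 6*r - 9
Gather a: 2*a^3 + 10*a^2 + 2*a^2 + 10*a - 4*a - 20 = 2*a^3 + 12*a^2 + 6*a - 20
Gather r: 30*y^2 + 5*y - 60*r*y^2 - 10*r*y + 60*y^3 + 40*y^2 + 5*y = r*(-60*y^2 - 10*y) + 60*y^3 + 70*y^2 + 10*y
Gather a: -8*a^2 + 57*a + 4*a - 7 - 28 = -8*a^2 + 61*a - 35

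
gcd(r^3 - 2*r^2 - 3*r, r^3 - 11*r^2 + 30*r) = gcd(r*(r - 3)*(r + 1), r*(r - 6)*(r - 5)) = r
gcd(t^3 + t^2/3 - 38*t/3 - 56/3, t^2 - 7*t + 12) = t - 4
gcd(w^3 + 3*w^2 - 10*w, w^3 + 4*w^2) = w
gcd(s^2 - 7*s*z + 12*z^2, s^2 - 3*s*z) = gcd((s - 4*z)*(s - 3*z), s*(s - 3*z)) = -s + 3*z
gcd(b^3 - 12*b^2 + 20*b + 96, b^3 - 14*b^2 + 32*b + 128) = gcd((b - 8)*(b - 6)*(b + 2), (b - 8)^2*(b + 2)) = b^2 - 6*b - 16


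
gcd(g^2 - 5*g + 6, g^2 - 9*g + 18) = g - 3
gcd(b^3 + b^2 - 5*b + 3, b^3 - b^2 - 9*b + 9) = b^2 + 2*b - 3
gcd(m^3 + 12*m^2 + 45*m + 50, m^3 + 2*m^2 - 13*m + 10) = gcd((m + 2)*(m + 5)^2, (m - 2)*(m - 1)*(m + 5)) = m + 5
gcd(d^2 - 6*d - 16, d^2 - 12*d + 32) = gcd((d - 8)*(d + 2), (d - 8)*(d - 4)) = d - 8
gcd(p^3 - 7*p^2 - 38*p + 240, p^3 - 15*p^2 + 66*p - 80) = p^2 - 13*p + 40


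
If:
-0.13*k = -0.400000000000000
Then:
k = 3.08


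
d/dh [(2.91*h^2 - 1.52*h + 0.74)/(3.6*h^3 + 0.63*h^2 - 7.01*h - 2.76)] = (-10.476*h^4 + 10.944*h^3 - 27.4335*h^2 - 16.9956*h + 9.3826)/(12.96*h^6 + 4.536*h^5 - 50.0751*h^4 - 28.7046*h^3 + 45.6625*h^2 + 38.6952*h + 7.6176)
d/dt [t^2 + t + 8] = 2*t + 1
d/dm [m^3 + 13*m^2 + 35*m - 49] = 3*m^2 + 26*m + 35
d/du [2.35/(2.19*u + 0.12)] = -5.1465/(2.19*u + 0.12)^2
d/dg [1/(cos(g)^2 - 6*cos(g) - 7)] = 2*(cos(g) - 3)*sin(g)/(sin(g)^2 + 6*cos(g) + 6)^2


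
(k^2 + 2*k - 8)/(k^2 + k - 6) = (k + 4)/(k + 3)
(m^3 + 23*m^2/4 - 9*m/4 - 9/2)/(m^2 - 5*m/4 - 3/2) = (m^2 + 5*m - 6)/(m - 2)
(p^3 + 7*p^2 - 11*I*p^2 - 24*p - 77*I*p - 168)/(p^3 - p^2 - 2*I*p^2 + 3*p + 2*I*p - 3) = (p^2 + p*(7 - 8*I) - 56*I)/(p^2 + p*(-1 + I) - I)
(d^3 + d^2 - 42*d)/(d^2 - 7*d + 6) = d*(d + 7)/(d - 1)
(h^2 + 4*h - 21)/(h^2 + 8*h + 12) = (h^2 + 4*h - 21)/(h^2 + 8*h + 12)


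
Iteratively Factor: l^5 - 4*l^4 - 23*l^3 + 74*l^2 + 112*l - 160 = (l - 5)*(l^4 + l^3 - 18*l^2 - 16*l + 32) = (l - 5)*(l + 2)*(l^3 - l^2 - 16*l + 16) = (l - 5)*(l - 1)*(l + 2)*(l^2 - 16) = (l - 5)*(l - 1)*(l + 2)*(l + 4)*(l - 4)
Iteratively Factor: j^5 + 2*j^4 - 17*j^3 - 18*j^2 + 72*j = (j + 4)*(j^4 - 2*j^3 - 9*j^2 + 18*j) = (j + 3)*(j + 4)*(j^3 - 5*j^2 + 6*j) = (j - 3)*(j + 3)*(j + 4)*(j^2 - 2*j) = (j - 3)*(j - 2)*(j + 3)*(j + 4)*(j)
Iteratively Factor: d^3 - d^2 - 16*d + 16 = (d + 4)*(d^2 - 5*d + 4) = (d - 4)*(d + 4)*(d - 1)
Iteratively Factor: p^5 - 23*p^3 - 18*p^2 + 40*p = (p - 1)*(p^4 + p^3 - 22*p^2 - 40*p) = (p - 1)*(p + 4)*(p^3 - 3*p^2 - 10*p) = (p - 1)*(p + 2)*(p + 4)*(p^2 - 5*p) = p*(p - 1)*(p + 2)*(p + 4)*(p - 5)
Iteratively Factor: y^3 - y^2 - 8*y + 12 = (y - 2)*(y^2 + y - 6) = (y - 2)*(y + 3)*(y - 2)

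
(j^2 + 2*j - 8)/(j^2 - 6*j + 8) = (j + 4)/(j - 4)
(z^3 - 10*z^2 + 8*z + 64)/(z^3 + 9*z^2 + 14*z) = (z^2 - 12*z + 32)/(z*(z + 7))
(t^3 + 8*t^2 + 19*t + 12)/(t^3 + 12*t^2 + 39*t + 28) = (t + 3)/(t + 7)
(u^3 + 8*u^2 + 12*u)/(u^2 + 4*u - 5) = u*(u^2 + 8*u + 12)/(u^2 + 4*u - 5)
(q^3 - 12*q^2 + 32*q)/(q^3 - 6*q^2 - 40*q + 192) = q/(q + 6)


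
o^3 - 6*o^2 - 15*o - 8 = (o - 8)*(o + 1)^2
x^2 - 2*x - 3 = (x - 3)*(x + 1)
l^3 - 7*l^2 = l^2*(l - 7)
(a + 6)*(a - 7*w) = a^2 - 7*a*w + 6*a - 42*w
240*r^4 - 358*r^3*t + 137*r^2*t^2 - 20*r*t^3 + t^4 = (-8*r + t)*(-6*r + t)*(-5*r + t)*(-r + t)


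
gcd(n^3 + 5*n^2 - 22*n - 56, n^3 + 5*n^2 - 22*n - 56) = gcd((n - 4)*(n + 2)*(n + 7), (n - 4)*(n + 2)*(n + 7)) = n^3 + 5*n^2 - 22*n - 56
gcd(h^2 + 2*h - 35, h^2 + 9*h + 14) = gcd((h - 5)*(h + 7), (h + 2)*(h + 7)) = h + 7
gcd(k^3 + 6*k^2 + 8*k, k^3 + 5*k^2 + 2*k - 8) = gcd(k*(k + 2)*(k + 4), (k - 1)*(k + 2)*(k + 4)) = k^2 + 6*k + 8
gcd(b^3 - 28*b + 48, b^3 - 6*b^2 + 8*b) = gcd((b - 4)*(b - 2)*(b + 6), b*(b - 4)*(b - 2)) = b^2 - 6*b + 8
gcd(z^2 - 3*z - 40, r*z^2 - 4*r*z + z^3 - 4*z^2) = 1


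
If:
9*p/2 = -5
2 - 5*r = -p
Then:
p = -10/9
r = 8/45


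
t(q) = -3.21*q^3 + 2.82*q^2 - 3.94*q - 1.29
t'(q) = -9.63*q^2 + 5.64*q - 3.94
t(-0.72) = 4.21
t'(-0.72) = -12.99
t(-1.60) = 25.38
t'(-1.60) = -37.62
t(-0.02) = -1.21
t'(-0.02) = -4.06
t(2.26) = -32.84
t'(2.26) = -40.38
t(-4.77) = 430.05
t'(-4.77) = -249.95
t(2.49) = -43.17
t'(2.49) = -49.60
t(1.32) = -8.96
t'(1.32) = -13.27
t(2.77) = -58.79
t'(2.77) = -62.21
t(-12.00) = 5998.95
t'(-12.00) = -1458.34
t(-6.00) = 817.23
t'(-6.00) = -384.46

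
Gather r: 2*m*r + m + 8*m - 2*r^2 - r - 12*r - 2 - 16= 9*m - 2*r^2 + r*(2*m - 13) - 18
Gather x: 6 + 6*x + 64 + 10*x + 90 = 16*x + 160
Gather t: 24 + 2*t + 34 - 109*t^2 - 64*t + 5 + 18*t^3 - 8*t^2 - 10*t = 18*t^3 - 117*t^2 - 72*t + 63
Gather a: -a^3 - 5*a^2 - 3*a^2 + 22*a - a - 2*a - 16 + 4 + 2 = -a^3 - 8*a^2 + 19*a - 10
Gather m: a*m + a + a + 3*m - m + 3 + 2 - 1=2*a + m*(a + 2) + 4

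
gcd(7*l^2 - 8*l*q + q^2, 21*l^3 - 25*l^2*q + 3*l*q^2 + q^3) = -l + q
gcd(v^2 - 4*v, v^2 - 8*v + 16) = v - 4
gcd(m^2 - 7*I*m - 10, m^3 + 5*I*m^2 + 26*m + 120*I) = m - 5*I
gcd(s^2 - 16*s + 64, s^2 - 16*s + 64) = s^2 - 16*s + 64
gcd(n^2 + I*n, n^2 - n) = n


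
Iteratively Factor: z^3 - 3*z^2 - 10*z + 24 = (z - 2)*(z^2 - z - 12) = (z - 2)*(z + 3)*(z - 4)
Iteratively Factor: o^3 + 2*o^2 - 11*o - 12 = (o + 4)*(o^2 - 2*o - 3) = (o + 1)*(o + 4)*(o - 3)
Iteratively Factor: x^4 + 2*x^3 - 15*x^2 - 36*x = (x)*(x^3 + 2*x^2 - 15*x - 36) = x*(x - 4)*(x^2 + 6*x + 9) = x*(x - 4)*(x + 3)*(x + 3)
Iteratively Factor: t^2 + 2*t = (t + 2)*(t)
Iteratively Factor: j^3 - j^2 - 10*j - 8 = (j - 4)*(j^2 + 3*j + 2) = (j - 4)*(j + 2)*(j + 1)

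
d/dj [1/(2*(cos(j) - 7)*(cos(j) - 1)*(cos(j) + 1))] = (-3 - 14*cos(j)/sin(j)^2 + 2/sin(j)^2)/(2*(cos(j) - 7)^2*sin(j))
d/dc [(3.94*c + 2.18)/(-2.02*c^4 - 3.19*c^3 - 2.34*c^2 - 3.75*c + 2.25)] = (23.8764*c^4 + 42.7516*c^3 + 30.0822*c^2 + 10.2024*c + 17.04)/(4.0804*c^8 + 12.8876*c^7 + 19.6297*c^6 + 30.0792*c^5 + 20.3106*c^4 + 3.195*c^3 + 3.5325*c^2 - 16.875*c + 5.0625)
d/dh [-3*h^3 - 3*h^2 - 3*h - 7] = -9*h^2 - 6*h - 3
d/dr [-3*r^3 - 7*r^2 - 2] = r*(-9*r - 14)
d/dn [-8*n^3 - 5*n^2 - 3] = 2*n*(-12*n - 5)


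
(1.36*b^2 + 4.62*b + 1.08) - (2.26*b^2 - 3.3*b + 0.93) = -0.9*b^2 + 7.92*b + 0.15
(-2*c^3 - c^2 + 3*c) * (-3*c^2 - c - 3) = 6*c^5 + 5*c^4 - 2*c^3 - 9*c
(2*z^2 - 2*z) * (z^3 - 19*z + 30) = 2*z^5 - 2*z^4 - 38*z^3 + 98*z^2 - 60*z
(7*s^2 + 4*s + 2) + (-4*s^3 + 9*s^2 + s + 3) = -4*s^3 + 16*s^2 + 5*s + 5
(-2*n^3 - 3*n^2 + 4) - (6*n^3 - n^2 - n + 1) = -8*n^3 - 2*n^2 + n + 3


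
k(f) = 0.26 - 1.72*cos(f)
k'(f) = 1.72*sin(f)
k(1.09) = -0.54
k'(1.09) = 1.52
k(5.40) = -0.83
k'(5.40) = -1.33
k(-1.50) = 0.14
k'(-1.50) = -1.72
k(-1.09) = -0.54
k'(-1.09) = -1.52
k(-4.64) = 0.38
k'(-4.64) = 1.72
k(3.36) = 1.94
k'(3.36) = -0.37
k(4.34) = 0.89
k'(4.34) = -1.60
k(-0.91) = -0.80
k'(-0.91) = -1.36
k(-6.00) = -1.39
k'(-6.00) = 0.48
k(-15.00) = 1.57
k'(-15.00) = -1.12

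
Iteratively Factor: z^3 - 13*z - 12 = (z + 1)*(z^2 - z - 12) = (z + 1)*(z + 3)*(z - 4)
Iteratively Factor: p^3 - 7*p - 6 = (p + 1)*(p^2 - p - 6) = (p - 3)*(p + 1)*(p + 2)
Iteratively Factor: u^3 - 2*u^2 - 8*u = (u - 4)*(u^2 + 2*u) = u*(u - 4)*(u + 2)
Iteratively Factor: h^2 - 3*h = (h)*(h - 3)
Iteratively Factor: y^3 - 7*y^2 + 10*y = (y)*(y^2 - 7*y + 10) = y*(y - 2)*(y - 5)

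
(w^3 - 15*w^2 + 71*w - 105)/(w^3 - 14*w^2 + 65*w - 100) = (w^2 - 10*w + 21)/(w^2 - 9*w + 20)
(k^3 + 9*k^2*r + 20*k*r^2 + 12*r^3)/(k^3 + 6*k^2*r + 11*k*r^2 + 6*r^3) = (k + 6*r)/(k + 3*r)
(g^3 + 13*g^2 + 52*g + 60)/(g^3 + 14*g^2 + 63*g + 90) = (g + 2)/(g + 3)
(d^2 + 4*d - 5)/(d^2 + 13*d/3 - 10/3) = 3*(d - 1)/(3*d - 2)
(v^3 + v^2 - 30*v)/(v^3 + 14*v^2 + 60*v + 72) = v*(v - 5)/(v^2 + 8*v + 12)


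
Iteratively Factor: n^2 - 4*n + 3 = (n - 1)*(n - 3)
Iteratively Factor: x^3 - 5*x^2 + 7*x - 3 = (x - 1)*(x^2 - 4*x + 3) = (x - 3)*(x - 1)*(x - 1)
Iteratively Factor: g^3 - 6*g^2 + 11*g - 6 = (g - 3)*(g^2 - 3*g + 2) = (g - 3)*(g - 1)*(g - 2)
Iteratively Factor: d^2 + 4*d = (d)*(d + 4)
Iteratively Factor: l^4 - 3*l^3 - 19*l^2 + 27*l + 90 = (l + 3)*(l^3 - 6*l^2 - l + 30) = (l + 2)*(l + 3)*(l^2 - 8*l + 15) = (l - 3)*(l + 2)*(l + 3)*(l - 5)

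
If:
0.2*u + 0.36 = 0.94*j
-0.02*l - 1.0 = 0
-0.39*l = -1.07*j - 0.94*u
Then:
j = -3.24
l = -50.00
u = -17.05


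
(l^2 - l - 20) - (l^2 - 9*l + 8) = 8*l - 28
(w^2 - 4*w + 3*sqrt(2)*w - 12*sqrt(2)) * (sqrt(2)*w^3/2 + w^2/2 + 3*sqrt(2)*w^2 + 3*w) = sqrt(2)*w^5/2 + sqrt(2)*w^4 + 7*w^4/2 - 21*sqrt(2)*w^3/2 + 7*w^3 - 84*w^2 + 3*sqrt(2)*w^2 - 36*sqrt(2)*w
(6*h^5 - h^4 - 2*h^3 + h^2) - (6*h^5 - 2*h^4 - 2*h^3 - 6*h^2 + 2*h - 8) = h^4 + 7*h^2 - 2*h + 8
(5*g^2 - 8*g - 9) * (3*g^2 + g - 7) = 15*g^4 - 19*g^3 - 70*g^2 + 47*g + 63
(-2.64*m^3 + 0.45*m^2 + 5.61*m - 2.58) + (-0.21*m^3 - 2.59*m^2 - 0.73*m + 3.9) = -2.85*m^3 - 2.14*m^2 + 4.88*m + 1.32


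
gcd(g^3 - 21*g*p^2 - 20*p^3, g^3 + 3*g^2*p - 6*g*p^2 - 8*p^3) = g^2 + 5*g*p + 4*p^2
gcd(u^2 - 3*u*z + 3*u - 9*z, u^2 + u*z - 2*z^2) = 1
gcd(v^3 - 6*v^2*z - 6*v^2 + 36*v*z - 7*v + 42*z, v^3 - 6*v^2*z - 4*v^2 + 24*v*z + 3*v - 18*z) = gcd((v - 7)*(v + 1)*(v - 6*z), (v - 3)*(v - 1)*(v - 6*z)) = -v + 6*z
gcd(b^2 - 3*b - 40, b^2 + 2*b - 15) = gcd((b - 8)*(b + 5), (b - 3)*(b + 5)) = b + 5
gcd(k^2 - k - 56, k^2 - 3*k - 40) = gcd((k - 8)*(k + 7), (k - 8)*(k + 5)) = k - 8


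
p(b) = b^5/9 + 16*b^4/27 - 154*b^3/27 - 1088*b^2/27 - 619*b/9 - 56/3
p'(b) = 5*b^4/9 + 64*b^3/27 - 154*b^2/9 - 2176*b/27 - 619/9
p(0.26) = -39.37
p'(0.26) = -90.84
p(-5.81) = 78.96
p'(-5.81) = -9.98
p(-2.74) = 0.83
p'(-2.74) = 6.14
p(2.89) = -627.93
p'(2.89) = -348.63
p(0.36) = -48.90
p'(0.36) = -99.89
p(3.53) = -861.55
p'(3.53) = -375.96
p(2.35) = -450.82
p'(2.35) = -304.96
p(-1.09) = 16.48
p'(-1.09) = -3.55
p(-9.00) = -1178.67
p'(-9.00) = 1187.56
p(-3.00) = 0.00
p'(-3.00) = 0.00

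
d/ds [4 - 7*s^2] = -14*s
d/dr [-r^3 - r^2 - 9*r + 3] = -3*r^2 - 2*r - 9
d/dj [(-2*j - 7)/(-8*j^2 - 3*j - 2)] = (16*j^2 + 6*j - (2*j + 7)*(16*j + 3) + 4)/(8*j^2 + 3*j + 2)^2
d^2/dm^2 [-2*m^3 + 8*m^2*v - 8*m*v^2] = -12*m + 16*v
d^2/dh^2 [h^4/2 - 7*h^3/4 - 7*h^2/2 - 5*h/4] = 6*h^2 - 21*h/2 - 7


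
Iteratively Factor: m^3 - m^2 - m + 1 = (m - 1)*(m^2 - 1) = (m - 1)*(m + 1)*(m - 1)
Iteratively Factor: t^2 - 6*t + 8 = (t - 4)*(t - 2)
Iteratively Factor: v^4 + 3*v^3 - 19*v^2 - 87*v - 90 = (v - 5)*(v^3 + 8*v^2 + 21*v + 18) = (v - 5)*(v + 3)*(v^2 + 5*v + 6) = (v - 5)*(v + 2)*(v + 3)*(v + 3)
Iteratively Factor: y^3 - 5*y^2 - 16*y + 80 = (y - 5)*(y^2 - 16) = (y - 5)*(y + 4)*(y - 4)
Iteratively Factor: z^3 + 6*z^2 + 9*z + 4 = (z + 1)*(z^2 + 5*z + 4) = (z + 1)^2*(z + 4)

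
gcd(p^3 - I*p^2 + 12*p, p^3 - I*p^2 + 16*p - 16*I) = p - 4*I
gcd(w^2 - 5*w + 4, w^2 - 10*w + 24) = w - 4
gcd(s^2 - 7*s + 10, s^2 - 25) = s - 5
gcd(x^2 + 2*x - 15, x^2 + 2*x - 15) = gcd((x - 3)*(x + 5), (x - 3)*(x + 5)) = x^2 + 2*x - 15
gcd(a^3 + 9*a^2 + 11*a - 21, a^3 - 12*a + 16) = 1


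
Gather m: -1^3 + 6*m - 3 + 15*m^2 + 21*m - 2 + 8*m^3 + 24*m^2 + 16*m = 8*m^3 + 39*m^2 + 43*m - 6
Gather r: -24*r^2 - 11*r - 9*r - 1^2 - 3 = -24*r^2 - 20*r - 4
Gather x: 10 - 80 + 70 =0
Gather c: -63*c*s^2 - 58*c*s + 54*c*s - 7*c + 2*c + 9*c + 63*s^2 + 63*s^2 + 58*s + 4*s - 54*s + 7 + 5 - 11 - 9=c*(-63*s^2 - 4*s + 4) + 126*s^2 + 8*s - 8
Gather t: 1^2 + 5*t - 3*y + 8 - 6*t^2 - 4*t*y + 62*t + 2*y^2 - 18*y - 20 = -6*t^2 + t*(67 - 4*y) + 2*y^2 - 21*y - 11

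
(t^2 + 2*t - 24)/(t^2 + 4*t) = (t^2 + 2*t - 24)/(t*(t + 4))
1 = 1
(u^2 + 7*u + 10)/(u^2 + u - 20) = (u + 2)/(u - 4)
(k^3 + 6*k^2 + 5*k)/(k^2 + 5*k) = k + 1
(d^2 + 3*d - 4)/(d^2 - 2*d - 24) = (d - 1)/(d - 6)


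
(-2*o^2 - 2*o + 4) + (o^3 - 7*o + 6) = o^3 - 2*o^2 - 9*o + 10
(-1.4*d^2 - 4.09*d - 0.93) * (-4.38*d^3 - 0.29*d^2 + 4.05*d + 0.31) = 6.132*d^5 + 18.3202*d^4 - 0.410499999999999*d^3 - 16.7288*d^2 - 5.0344*d - 0.2883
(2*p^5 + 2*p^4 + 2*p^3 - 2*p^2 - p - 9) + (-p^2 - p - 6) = 2*p^5 + 2*p^4 + 2*p^3 - 3*p^2 - 2*p - 15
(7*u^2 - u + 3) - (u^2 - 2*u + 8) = 6*u^2 + u - 5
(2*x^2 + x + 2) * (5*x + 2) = 10*x^3 + 9*x^2 + 12*x + 4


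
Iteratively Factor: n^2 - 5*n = (n)*(n - 5)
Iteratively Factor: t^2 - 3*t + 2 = (t - 1)*(t - 2)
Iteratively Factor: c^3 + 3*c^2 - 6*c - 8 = (c - 2)*(c^2 + 5*c + 4) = (c - 2)*(c + 1)*(c + 4)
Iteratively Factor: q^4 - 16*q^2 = (q)*(q^3 - 16*q) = q*(q + 4)*(q^2 - 4*q) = q^2*(q + 4)*(q - 4)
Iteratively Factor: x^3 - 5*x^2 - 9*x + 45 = (x - 3)*(x^2 - 2*x - 15) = (x - 5)*(x - 3)*(x + 3)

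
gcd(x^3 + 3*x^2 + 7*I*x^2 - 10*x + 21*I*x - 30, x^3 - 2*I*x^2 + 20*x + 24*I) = x + 2*I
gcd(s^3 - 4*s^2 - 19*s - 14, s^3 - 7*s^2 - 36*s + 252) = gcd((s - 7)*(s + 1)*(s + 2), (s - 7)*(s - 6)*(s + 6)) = s - 7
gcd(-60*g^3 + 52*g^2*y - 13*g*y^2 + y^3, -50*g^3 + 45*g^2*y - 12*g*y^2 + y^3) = 10*g^2 - 7*g*y + y^2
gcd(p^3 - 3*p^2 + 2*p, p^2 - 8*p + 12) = p - 2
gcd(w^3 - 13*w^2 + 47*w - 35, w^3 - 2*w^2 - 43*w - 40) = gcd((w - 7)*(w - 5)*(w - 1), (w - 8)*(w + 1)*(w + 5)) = 1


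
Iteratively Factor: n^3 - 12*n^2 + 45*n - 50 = (n - 5)*(n^2 - 7*n + 10) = (n - 5)*(n - 2)*(n - 5)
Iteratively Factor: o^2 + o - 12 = (o + 4)*(o - 3)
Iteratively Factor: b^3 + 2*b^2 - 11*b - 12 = (b - 3)*(b^2 + 5*b + 4) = (b - 3)*(b + 4)*(b + 1)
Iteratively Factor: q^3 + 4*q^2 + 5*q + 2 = (q + 1)*(q^2 + 3*q + 2) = (q + 1)^2*(q + 2)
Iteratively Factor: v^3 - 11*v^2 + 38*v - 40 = (v - 4)*(v^2 - 7*v + 10) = (v - 5)*(v - 4)*(v - 2)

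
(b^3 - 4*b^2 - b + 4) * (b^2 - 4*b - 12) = b^5 - 8*b^4 + 3*b^3 + 56*b^2 - 4*b - 48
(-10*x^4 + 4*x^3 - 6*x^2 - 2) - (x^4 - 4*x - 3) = -11*x^4 + 4*x^3 - 6*x^2 + 4*x + 1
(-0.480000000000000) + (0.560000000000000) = 0.0800000000000001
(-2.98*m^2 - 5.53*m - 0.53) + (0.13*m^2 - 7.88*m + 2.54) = -2.85*m^2 - 13.41*m + 2.01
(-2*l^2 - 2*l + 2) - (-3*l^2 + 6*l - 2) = l^2 - 8*l + 4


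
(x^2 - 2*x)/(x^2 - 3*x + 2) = x/(x - 1)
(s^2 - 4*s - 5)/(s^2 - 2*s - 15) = (s + 1)/(s + 3)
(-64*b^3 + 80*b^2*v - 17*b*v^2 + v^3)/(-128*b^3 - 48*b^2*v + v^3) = (8*b^2 - 9*b*v + v^2)/(16*b^2 + 8*b*v + v^2)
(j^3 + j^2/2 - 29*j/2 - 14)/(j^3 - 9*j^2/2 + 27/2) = (2*j^3 + j^2 - 29*j - 28)/(2*j^3 - 9*j^2 + 27)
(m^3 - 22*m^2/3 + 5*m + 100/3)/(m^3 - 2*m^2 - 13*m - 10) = (3*m^2 - 7*m - 20)/(3*(m^2 + 3*m + 2))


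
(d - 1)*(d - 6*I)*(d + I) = d^3 - d^2 - 5*I*d^2 + 6*d + 5*I*d - 6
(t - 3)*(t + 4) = t^2 + t - 12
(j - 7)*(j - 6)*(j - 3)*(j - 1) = j^4 - 17*j^3 + 97*j^2 - 207*j + 126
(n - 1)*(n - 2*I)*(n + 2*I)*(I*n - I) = I*n^4 - 2*I*n^3 + 5*I*n^2 - 8*I*n + 4*I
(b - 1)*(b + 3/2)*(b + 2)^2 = b^4 + 9*b^3/2 + 9*b^2/2 - 4*b - 6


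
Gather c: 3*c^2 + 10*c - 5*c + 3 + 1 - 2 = 3*c^2 + 5*c + 2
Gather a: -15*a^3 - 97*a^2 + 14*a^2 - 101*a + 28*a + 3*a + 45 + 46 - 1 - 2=-15*a^3 - 83*a^2 - 70*a + 88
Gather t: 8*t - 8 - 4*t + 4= 4*t - 4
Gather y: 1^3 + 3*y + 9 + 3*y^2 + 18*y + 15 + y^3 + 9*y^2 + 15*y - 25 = y^3 + 12*y^2 + 36*y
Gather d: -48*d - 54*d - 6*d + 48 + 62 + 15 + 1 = 126 - 108*d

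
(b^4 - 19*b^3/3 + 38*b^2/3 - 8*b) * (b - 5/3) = b^5 - 8*b^4 + 209*b^3/9 - 262*b^2/9 + 40*b/3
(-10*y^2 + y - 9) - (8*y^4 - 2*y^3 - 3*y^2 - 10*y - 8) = -8*y^4 + 2*y^3 - 7*y^2 + 11*y - 1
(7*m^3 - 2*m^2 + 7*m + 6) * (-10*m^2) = -70*m^5 + 20*m^4 - 70*m^3 - 60*m^2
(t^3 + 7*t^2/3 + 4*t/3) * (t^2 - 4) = t^5 + 7*t^4/3 - 8*t^3/3 - 28*t^2/3 - 16*t/3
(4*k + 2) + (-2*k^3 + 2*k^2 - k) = -2*k^3 + 2*k^2 + 3*k + 2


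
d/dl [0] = 0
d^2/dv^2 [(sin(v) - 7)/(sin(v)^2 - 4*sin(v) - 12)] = (-9*sin(v)^5 + 24*sin(v)^4 + 454*sin(v)^2 - 701*sin(v)/2 + 36*sin(3*v) + sin(5*v)/2 - 488)/((sin(v) - 6)^3*(sin(v) + 2)^3)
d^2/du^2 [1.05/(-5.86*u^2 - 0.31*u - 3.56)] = (72.11316*u^2 + 3.81486*u - 1.05*(11.72*u + 0.31)*(23.44*u + 0.62) + 43.80936)/(5.86*u^2 + 0.31*u + 3.56)^3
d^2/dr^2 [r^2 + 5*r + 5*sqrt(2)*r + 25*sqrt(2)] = 2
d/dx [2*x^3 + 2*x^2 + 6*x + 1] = 6*x^2 + 4*x + 6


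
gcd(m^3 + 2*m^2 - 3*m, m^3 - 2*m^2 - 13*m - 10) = 1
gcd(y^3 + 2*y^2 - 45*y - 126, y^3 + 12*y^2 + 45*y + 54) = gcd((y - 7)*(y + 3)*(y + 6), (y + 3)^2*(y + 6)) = y^2 + 9*y + 18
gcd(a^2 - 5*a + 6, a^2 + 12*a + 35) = 1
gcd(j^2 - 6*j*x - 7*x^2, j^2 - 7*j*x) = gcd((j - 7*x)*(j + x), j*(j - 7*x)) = -j + 7*x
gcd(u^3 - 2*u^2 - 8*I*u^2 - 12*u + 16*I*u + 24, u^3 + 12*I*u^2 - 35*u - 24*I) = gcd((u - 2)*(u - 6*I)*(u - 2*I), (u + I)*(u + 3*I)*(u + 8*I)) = 1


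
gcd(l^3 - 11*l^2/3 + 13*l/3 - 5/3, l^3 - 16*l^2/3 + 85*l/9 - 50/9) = l - 5/3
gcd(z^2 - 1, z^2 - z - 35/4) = 1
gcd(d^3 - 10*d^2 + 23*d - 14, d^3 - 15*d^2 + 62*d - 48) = d - 1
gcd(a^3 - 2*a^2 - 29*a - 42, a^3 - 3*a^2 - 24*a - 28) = a^2 - 5*a - 14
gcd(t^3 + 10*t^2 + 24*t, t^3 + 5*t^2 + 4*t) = t^2 + 4*t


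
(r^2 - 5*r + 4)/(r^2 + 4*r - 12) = (r^2 - 5*r + 4)/(r^2 + 4*r - 12)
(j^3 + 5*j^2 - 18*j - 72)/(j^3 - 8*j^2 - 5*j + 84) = (j + 6)/(j - 7)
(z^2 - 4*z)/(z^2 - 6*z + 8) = z/(z - 2)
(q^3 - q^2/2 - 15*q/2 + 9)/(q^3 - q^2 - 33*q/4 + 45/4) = 2*(q - 2)/(2*q - 5)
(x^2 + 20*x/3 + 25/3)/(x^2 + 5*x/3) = (x + 5)/x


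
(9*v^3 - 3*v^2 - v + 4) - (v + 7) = 9*v^3 - 3*v^2 - 2*v - 3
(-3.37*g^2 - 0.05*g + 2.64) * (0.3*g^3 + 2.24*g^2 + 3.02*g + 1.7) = -1.011*g^5 - 7.5638*g^4 - 9.4974*g^3 + 0.0336000000000007*g^2 + 7.8878*g + 4.488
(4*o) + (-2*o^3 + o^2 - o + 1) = -2*o^3 + o^2 + 3*o + 1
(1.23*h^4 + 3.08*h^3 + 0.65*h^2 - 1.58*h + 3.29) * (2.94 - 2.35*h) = -2.8905*h^5 - 3.6218*h^4 + 7.5277*h^3 + 5.624*h^2 - 12.3767*h + 9.6726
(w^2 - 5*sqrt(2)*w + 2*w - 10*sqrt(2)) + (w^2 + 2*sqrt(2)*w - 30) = 2*w^2 - 3*sqrt(2)*w + 2*w - 30 - 10*sqrt(2)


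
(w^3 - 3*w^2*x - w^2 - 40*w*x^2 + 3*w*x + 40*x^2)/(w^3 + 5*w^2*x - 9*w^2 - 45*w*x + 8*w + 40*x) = (w - 8*x)/(w - 8)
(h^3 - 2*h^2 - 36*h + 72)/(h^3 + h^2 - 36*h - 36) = (h - 2)/(h + 1)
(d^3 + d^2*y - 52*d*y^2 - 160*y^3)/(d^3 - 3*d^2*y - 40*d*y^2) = (d + 4*y)/d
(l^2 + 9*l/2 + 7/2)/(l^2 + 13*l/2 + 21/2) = (l + 1)/(l + 3)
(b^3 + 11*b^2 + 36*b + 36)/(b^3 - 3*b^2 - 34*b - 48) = (b + 6)/(b - 8)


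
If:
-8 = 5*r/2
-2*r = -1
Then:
No Solution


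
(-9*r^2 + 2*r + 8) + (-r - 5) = -9*r^2 + r + 3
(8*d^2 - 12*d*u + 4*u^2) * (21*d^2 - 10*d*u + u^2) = 168*d^4 - 332*d^3*u + 212*d^2*u^2 - 52*d*u^3 + 4*u^4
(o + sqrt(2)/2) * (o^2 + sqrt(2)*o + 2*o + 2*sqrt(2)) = o^3 + 2*o^2 + 3*sqrt(2)*o^2/2 + o + 3*sqrt(2)*o + 2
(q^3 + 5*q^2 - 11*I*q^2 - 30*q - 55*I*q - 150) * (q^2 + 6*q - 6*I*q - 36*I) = q^5 + 11*q^4 - 17*I*q^4 - 66*q^3 - 187*I*q^3 - 1056*q^2 - 330*I*q^2 - 2880*q + 1980*I*q + 5400*I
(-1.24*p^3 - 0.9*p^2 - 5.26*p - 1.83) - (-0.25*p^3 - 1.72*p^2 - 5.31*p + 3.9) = -0.99*p^3 + 0.82*p^2 + 0.0499999999999998*p - 5.73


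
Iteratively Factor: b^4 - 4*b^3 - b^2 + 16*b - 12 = (b + 2)*(b^3 - 6*b^2 + 11*b - 6) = (b - 1)*(b + 2)*(b^2 - 5*b + 6) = (b - 3)*(b - 1)*(b + 2)*(b - 2)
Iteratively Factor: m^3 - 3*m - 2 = (m + 1)*(m^2 - m - 2) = (m + 1)^2*(m - 2)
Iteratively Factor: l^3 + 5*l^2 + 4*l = (l)*(l^2 + 5*l + 4) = l*(l + 1)*(l + 4)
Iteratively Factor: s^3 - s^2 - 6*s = (s - 3)*(s^2 + 2*s) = s*(s - 3)*(s + 2)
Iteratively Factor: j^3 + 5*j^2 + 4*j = (j + 1)*(j^2 + 4*j) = (j + 1)*(j + 4)*(j)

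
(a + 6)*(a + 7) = a^2 + 13*a + 42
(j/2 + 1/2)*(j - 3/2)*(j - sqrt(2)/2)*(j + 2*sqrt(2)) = j^4/2 - j^3/4 + 3*sqrt(2)*j^3/4 - 7*j^2/4 - 3*sqrt(2)*j^2/8 - 9*sqrt(2)*j/8 + j/2 + 3/2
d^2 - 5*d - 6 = (d - 6)*(d + 1)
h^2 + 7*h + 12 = (h + 3)*(h + 4)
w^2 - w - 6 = (w - 3)*(w + 2)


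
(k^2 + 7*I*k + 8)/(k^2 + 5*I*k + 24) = (k - I)/(k - 3*I)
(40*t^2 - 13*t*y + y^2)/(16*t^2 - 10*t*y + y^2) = (-5*t + y)/(-2*t + y)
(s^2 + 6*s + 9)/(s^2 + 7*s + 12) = (s + 3)/(s + 4)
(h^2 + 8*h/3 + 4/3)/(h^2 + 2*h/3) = (h + 2)/h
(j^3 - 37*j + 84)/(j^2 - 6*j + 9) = (j^2 + 3*j - 28)/(j - 3)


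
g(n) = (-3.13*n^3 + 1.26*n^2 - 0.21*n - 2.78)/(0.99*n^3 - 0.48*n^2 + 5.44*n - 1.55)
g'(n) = (-9.39*n^2 + 2.52*n - 0.21)/(0.99*n^3 - 0.48*n^2 + 5.44*n - 1.55) + (-2.97*n^2 + 0.96*n - 5.44)*(-3.13*n^3 + 1.26*n^2 - 0.21*n - 2.78)/(0.99*n^3 - 0.48*n^2 + 5.44*n - 1.55)^2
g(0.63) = -1.65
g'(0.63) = 3.92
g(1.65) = -1.30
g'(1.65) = -0.57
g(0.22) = 7.65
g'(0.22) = 112.61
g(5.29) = -2.69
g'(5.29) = -0.15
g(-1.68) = -0.95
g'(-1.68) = 0.97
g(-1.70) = -0.97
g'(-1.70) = 0.96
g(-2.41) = -1.56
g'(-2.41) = 0.70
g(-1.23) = -0.48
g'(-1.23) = 1.12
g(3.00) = -2.06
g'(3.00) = -0.45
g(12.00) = -3.07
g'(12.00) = -0.02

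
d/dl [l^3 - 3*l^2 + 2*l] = 3*l^2 - 6*l + 2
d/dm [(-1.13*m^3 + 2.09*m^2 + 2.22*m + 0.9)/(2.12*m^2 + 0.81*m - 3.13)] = (-2.3956*m^4 - 1.8306*m^3 + 7.5972*m^2 - 16.8994*m - 7.6776)/(4.4944*m^4 + 3.4344*m^3 - 12.6151*m^2 - 5.0706*m + 9.7969)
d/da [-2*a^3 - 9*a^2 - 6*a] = -6*a^2 - 18*a - 6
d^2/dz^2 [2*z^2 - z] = 4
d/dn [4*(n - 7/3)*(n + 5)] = 8*n + 32/3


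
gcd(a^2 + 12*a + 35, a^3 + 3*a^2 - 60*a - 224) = a + 7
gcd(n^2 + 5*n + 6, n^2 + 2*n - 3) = n + 3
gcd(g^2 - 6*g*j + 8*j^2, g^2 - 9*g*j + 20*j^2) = g - 4*j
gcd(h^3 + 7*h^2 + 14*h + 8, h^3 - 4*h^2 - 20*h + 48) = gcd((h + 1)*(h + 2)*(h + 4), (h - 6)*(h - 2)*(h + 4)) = h + 4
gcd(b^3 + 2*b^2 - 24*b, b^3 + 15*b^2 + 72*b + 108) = b + 6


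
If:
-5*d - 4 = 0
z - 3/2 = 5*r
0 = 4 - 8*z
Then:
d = -4/5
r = -1/5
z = 1/2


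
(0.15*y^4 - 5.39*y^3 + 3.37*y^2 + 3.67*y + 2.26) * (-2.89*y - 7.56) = -0.4335*y^5 + 14.4431*y^4 + 31.0091*y^3 - 36.0835*y^2 - 34.2766*y - 17.0856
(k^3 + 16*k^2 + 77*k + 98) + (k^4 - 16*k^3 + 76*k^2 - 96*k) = k^4 - 15*k^3 + 92*k^2 - 19*k + 98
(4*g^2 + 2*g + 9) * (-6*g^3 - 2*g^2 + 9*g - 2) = -24*g^5 - 20*g^4 - 22*g^3 - 8*g^2 + 77*g - 18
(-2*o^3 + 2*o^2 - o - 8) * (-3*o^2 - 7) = 6*o^5 - 6*o^4 + 17*o^3 + 10*o^2 + 7*o + 56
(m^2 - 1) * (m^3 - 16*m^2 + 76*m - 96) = m^5 - 16*m^4 + 75*m^3 - 80*m^2 - 76*m + 96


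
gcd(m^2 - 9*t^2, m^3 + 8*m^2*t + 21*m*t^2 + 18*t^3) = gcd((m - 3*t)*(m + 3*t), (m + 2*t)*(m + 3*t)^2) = m + 3*t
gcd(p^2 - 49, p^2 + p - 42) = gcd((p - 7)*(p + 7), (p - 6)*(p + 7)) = p + 7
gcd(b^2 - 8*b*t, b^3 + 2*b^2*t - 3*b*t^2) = b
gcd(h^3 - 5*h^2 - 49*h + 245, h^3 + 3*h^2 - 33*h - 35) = h^2 + 2*h - 35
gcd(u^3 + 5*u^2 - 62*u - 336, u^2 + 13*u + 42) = u^2 + 13*u + 42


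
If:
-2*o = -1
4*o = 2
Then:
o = 1/2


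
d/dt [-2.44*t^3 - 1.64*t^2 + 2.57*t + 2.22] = -7.32*t^2 - 3.28*t + 2.57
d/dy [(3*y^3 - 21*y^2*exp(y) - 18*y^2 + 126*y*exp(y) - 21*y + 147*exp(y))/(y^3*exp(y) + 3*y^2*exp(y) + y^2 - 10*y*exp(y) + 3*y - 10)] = 3*(-(y^3 - 7*y^2*exp(y) - 6*y^2 + 42*y*exp(y) - 7*y + 49*exp(y))*(y^3*exp(y) + 6*y^2*exp(y) - 4*y*exp(y) + 2*y - 10*exp(y) + 3) + (-7*y^2*exp(y) + 3*y^2 + 28*y*exp(y) - 12*y + 91*exp(y) - 7)*(y^3*exp(y) + 3*y^2*exp(y) + y^2 - 10*y*exp(y) + 3*y - 10))/(y^3*exp(y) + 3*y^2*exp(y) + y^2 - 10*y*exp(y) + 3*y - 10)^2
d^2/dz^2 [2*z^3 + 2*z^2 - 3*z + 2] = 12*z + 4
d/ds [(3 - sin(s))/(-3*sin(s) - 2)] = 11*cos(s)/(3*sin(s) + 2)^2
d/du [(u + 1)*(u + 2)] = 2*u + 3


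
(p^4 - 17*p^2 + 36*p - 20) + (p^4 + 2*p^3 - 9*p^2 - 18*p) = 2*p^4 + 2*p^3 - 26*p^2 + 18*p - 20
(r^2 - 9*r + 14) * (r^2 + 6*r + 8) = r^4 - 3*r^3 - 32*r^2 + 12*r + 112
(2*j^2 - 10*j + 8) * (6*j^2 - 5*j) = 12*j^4 - 70*j^3 + 98*j^2 - 40*j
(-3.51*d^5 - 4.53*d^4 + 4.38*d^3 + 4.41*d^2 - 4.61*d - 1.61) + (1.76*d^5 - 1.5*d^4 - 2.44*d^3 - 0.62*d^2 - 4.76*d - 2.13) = -1.75*d^5 - 6.03*d^4 + 1.94*d^3 + 3.79*d^2 - 9.37*d - 3.74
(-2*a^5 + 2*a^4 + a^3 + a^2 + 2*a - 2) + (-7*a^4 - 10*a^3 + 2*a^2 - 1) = -2*a^5 - 5*a^4 - 9*a^3 + 3*a^2 + 2*a - 3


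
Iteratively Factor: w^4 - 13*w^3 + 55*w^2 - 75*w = (w - 5)*(w^3 - 8*w^2 + 15*w) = (w - 5)^2*(w^2 - 3*w) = (w - 5)^2*(w - 3)*(w)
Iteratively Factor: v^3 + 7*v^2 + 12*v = (v)*(v^2 + 7*v + 12) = v*(v + 3)*(v + 4)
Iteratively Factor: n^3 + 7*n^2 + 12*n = (n)*(n^2 + 7*n + 12) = n*(n + 3)*(n + 4)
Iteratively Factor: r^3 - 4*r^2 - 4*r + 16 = (r - 2)*(r^2 - 2*r - 8) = (r - 4)*(r - 2)*(r + 2)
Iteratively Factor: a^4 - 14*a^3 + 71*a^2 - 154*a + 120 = (a - 4)*(a^3 - 10*a^2 + 31*a - 30) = (a - 5)*(a - 4)*(a^2 - 5*a + 6) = (a - 5)*(a - 4)*(a - 3)*(a - 2)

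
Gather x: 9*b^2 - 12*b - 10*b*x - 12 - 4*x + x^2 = 9*b^2 - 12*b + x^2 + x*(-10*b - 4) - 12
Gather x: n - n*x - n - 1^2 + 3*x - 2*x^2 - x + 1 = -2*x^2 + x*(2 - n)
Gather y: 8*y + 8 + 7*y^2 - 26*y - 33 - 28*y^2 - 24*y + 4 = -21*y^2 - 42*y - 21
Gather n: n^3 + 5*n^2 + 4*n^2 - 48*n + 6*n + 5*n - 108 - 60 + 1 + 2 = n^3 + 9*n^2 - 37*n - 165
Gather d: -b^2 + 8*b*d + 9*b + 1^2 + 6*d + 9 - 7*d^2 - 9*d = -b^2 + 9*b - 7*d^2 + d*(8*b - 3) + 10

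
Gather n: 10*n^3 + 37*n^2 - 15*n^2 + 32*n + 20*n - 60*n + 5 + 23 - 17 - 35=10*n^3 + 22*n^2 - 8*n - 24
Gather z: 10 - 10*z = 10 - 10*z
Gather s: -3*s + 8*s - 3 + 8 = 5*s + 5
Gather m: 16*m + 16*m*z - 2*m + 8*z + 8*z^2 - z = m*(16*z + 14) + 8*z^2 + 7*z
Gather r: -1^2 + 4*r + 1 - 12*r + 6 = 6 - 8*r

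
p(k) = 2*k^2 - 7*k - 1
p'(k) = 4*k - 7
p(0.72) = -5.00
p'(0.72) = -4.12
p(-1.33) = 11.85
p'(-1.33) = -12.32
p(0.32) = -3.04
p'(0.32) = -5.72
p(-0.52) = 3.18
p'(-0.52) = -9.08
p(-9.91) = 264.79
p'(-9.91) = -46.64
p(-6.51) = 129.33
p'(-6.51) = -33.04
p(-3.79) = 54.26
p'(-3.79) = -22.16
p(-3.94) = 57.63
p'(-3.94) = -22.76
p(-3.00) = 38.00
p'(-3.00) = -19.00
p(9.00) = 98.00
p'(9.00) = 29.00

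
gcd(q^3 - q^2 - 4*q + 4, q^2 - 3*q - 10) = q + 2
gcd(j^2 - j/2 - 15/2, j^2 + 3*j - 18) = j - 3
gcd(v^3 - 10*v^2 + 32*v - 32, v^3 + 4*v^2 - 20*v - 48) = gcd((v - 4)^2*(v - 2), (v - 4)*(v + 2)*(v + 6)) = v - 4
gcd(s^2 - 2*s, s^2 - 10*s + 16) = s - 2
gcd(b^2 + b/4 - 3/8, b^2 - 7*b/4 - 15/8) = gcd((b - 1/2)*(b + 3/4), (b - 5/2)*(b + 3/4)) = b + 3/4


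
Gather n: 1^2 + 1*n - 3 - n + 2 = 0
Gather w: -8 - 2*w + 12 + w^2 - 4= w^2 - 2*w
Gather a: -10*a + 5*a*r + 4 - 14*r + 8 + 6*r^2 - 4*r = a*(5*r - 10) + 6*r^2 - 18*r + 12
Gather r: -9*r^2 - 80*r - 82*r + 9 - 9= -9*r^2 - 162*r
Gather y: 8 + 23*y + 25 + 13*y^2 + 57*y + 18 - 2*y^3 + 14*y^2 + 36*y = -2*y^3 + 27*y^2 + 116*y + 51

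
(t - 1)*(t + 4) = t^2 + 3*t - 4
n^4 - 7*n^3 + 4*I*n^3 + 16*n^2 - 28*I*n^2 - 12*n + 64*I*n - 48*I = (n - 3)*(n - 2)^2*(n + 4*I)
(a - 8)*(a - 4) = a^2 - 12*a + 32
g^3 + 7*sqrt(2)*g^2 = g^2*(g + 7*sqrt(2))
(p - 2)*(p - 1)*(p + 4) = p^3 + p^2 - 10*p + 8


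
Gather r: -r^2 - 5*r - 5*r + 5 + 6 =-r^2 - 10*r + 11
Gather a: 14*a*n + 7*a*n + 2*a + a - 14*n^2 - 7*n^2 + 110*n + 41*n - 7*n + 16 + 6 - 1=a*(21*n + 3) - 21*n^2 + 144*n + 21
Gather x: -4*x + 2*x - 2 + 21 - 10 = 9 - 2*x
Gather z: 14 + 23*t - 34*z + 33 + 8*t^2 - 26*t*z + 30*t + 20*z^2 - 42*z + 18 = 8*t^2 + 53*t + 20*z^2 + z*(-26*t - 76) + 65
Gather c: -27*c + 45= 45 - 27*c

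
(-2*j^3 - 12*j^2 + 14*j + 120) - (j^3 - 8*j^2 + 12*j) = -3*j^3 - 4*j^2 + 2*j + 120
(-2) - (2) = -4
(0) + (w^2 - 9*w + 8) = w^2 - 9*w + 8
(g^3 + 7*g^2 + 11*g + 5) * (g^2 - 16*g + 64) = g^5 - 9*g^4 - 37*g^3 + 277*g^2 + 624*g + 320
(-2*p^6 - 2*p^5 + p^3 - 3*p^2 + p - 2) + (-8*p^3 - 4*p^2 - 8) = -2*p^6 - 2*p^5 - 7*p^3 - 7*p^2 + p - 10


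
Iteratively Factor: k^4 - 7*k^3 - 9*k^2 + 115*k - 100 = (k - 1)*(k^3 - 6*k^2 - 15*k + 100) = (k - 1)*(k + 4)*(k^2 - 10*k + 25) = (k - 5)*(k - 1)*(k + 4)*(k - 5)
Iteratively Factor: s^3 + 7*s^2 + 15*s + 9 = (s + 3)*(s^2 + 4*s + 3) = (s + 3)^2*(s + 1)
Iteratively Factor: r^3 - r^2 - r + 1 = (r - 1)*(r^2 - 1) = (r - 1)^2*(r + 1)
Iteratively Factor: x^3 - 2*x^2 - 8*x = (x + 2)*(x^2 - 4*x) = (x - 4)*(x + 2)*(x)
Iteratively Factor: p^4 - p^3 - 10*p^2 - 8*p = (p - 4)*(p^3 + 3*p^2 + 2*p) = (p - 4)*(p + 1)*(p^2 + 2*p) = p*(p - 4)*(p + 1)*(p + 2)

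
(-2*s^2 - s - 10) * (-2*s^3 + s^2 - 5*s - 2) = 4*s^5 + 29*s^3 - s^2 + 52*s + 20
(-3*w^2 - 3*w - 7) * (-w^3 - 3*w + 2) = 3*w^5 + 3*w^4 + 16*w^3 + 3*w^2 + 15*w - 14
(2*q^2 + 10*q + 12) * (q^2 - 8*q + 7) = 2*q^4 - 6*q^3 - 54*q^2 - 26*q + 84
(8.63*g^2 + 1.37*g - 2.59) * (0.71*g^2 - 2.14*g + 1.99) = 6.1273*g^4 - 17.4955*g^3 + 12.403*g^2 + 8.2689*g - 5.1541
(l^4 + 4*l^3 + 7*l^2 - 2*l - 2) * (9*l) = 9*l^5 + 36*l^4 + 63*l^3 - 18*l^2 - 18*l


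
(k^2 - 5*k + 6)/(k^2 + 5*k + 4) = (k^2 - 5*k + 6)/(k^2 + 5*k + 4)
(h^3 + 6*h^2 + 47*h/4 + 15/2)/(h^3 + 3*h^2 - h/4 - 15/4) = (h + 2)/(h - 1)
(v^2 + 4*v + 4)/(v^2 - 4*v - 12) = (v + 2)/(v - 6)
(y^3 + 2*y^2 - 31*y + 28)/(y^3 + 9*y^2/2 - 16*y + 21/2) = 2*(y - 4)/(2*y - 3)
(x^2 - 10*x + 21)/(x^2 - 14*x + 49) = (x - 3)/(x - 7)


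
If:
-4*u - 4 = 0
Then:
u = -1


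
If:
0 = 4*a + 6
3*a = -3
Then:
No Solution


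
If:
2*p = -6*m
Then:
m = -p/3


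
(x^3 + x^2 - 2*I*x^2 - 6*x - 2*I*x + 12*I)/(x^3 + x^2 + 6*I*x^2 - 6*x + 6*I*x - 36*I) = (x - 2*I)/(x + 6*I)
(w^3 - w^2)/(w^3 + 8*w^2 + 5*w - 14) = w^2/(w^2 + 9*w + 14)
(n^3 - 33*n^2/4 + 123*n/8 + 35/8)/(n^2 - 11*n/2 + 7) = (4*n^2 - 19*n - 5)/(4*(n - 2))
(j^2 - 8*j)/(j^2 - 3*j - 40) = j/(j + 5)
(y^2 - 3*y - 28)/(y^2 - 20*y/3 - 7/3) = 3*(y + 4)/(3*y + 1)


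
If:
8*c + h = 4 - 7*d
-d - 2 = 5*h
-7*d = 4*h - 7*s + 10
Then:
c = 211/124 - 119*s/124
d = 35*s/31 - 42/31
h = -7*s/31 - 4/31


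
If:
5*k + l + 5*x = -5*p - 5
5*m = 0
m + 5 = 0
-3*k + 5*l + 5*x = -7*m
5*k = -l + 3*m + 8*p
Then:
No Solution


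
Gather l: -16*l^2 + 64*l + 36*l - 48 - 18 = -16*l^2 + 100*l - 66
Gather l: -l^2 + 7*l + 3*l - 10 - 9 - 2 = -l^2 + 10*l - 21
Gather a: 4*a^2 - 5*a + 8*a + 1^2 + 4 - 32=4*a^2 + 3*a - 27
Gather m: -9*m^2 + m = -9*m^2 + m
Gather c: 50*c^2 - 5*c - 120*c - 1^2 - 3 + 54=50*c^2 - 125*c + 50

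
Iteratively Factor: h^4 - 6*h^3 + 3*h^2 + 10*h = (h - 2)*(h^3 - 4*h^2 - 5*h) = (h - 5)*(h - 2)*(h^2 + h) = (h - 5)*(h - 2)*(h + 1)*(h)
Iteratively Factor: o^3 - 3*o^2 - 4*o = (o - 4)*(o^2 + o) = o*(o - 4)*(o + 1)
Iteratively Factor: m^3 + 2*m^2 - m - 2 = (m + 2)*(m^2 - 1) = (m - 1)*(m + 2)*(m + 1)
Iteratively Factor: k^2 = (k)*(k)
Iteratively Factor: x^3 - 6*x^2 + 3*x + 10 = (x - 2)*(x^2 - 4*x - 5) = (x - 2)*(x + 1)*(x - 5)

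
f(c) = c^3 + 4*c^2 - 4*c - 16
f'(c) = 3*c^2 + 8*c - 4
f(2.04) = 0.98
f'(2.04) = 24.80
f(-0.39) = -13.89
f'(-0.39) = -6.66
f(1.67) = -6.87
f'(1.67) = 17.73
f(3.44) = 58.28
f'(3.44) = 59.02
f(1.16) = -13.70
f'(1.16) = 9.32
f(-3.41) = 4.50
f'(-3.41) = 3.60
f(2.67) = 20.87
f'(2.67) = 38.75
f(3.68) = 73.29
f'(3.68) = 66.07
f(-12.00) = -1120.00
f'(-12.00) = 332.00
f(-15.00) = -2431.00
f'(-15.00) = 551.00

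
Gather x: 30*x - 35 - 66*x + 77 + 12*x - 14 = 28 - 24*x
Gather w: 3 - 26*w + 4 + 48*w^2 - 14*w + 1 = 48*w^2 - 40*w + 8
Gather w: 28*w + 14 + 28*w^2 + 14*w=28*w^2 + 42*w + 14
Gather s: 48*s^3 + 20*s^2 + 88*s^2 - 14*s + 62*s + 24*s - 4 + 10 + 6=48*s^3 + 108*s^2 + 72*s + 12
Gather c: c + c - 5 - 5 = 2*c - 10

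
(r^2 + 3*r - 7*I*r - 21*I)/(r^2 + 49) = (r + 3)/(r + 7*I)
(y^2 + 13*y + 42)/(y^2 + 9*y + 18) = (y + 7)/(y + 3)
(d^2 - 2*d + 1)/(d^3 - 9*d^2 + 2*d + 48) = (d^2 - 2*d + 1)/(d^3 - 9*d^2 + 2*d + 48)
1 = 1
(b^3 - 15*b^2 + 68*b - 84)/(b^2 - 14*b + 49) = (b^2 - 8*b + 12)/(b - 7)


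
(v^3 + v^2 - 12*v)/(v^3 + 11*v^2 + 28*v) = (v - 3)/(v + 7)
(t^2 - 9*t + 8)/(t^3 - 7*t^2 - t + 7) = (t - 8)/(t^2 - 6*t - 7)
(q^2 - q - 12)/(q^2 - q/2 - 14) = 2*(q + 3)/(2*q + 7)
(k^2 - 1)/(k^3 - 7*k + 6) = (k + 1)/(k^2 + k - 6)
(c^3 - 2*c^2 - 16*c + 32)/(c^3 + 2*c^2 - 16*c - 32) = (c - 2)/(c + 2)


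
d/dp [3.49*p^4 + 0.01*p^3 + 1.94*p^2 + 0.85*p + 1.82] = 13.96*p^3 + 0.03*p^2 + 3.88*p + 0.85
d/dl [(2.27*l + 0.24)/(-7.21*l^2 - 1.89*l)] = (16.3667*l^2 + 3.4608*l + 0.4536)/(l^2*(51.9841*l^2 + 27.2538*l + 3.5721))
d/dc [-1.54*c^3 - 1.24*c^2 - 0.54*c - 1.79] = -4.62*c^2 - 2.48*c - 0.54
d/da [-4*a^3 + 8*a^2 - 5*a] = -12*a^2 + 16*a - 5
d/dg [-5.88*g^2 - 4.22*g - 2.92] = -11.76*g - 4.22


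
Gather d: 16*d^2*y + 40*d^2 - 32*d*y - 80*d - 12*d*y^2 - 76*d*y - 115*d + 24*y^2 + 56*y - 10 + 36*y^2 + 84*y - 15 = d^2*(16*y + 40) + d*(-12*y^2 - 108*y - 195) + 60*y^2 + 140*y - 25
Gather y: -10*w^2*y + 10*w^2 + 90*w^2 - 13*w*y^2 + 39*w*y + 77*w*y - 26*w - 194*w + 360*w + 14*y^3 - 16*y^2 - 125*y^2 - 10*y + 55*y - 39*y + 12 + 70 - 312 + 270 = 100*w^2 + 140*w + 14*y^3 + y^2*(-13*w - 141) + y*(-10*w^2 + 116*w + 6) + 40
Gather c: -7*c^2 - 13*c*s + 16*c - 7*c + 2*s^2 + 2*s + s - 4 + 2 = -7*c^2 + c*(9 - 13*s) + 2*s^2 + 3*s - 2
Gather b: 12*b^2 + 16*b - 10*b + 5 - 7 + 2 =12*b^2 + 6*b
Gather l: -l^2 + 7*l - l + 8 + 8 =-l^2 + 6*l + 16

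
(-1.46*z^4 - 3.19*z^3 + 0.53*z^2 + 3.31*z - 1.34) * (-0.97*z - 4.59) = 1.4162*z^5 + 9.7957*z^4 + 14.128*z^3 - 5.6434*z^2 - 13.8931*z + 6.1506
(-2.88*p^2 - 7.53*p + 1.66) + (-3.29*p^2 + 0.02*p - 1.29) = -6.17*p^2 - 7.51*p + 0.37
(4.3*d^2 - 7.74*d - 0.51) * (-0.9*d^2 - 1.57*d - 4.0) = -3.87*d^4 + 0.215*d^3 - 4.5892*d^2 + 31.7607*d + 2.04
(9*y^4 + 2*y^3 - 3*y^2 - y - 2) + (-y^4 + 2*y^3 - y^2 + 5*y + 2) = 8*y^4 + 4*y^3 - 4*y^2 + 4*y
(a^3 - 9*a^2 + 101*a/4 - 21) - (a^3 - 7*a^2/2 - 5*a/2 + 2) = -11*a^2/2 + 111*a/4 - 23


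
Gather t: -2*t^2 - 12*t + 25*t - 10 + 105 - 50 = -2*t^2 + 13*t + 45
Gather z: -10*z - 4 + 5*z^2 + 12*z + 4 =5*z^2 + 2*z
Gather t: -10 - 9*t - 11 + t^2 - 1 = t^2 - 9*t - 22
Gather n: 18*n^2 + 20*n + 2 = 18*n^2 + 20*n + 2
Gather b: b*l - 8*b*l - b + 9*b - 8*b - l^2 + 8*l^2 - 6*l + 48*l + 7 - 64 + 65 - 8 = -7*b*l + 7*l^2 + 42*l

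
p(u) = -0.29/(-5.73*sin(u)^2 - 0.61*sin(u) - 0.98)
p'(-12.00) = -0.19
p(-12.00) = 0.10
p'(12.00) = 0.26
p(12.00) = 0.13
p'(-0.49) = 0.32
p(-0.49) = 0.15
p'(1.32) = -0.02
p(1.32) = 0.04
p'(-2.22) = -0.09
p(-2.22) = 0.07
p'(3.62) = -0.33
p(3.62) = 0.15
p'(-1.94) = -0.04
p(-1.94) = 0.05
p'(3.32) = -0.37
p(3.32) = 0.28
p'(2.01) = 0.03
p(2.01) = 0.05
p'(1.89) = 0.02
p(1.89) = 0.04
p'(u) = -0.29*(11.46*sin(u)*cos(u) + 0.61*cos(u))/(-5.73*sin(u)^2 - 0.61*sin(u) - 0.98)^2 = -(3.3234*sin(u) + 0.1769)*cos(u)/(5.73*sin(u)^2 + 0.61*sin(u) + 0.98)^2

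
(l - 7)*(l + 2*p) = l^2 + 2*l*p - 7*l - 14*p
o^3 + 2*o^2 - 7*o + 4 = (o - 1)^2*(o + 4)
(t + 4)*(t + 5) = t^2 + 9*t + 20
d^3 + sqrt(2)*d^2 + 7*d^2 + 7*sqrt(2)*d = d*(d + 7)*(d + sqrt(2))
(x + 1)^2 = x^2 + 2*x + 1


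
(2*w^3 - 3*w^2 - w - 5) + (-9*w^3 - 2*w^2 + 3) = -7*w^3 - 5*w^2 - w - 2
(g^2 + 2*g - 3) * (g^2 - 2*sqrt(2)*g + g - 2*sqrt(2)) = g^4 - 2*sqrt(2)*g^3 + 3*g^3 - 6*sqrt(2)*g^2 - g^2 - 3*g + 2*sqrt(2)*g + 6*sqrt(2)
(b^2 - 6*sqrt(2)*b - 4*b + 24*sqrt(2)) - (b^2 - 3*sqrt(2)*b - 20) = -3*sqrt(2)*b - 4*b + 20 + 24*sqrt(2)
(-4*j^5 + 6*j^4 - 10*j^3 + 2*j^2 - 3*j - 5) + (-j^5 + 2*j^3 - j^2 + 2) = -5*j^5 + 6*j^4 - 8*j^3 + j^2 - 3*j - 3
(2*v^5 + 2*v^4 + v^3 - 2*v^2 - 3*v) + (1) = 2*v^5 + 2*v^4 + v^3 - 2*v^2 - 3*v + 1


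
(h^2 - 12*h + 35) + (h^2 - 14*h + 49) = 2*h^2 - 26*h + 84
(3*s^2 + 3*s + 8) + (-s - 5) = 3*s^2 + 2*s + 3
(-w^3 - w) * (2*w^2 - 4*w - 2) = -2*w^5 + 4*w^4 + 4*w^2 + 2*w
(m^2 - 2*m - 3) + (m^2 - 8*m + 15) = 2*m^2 - 10*m + 12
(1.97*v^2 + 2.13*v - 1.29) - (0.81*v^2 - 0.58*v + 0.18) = 1.16*v^2 + 2.71*v - 1.47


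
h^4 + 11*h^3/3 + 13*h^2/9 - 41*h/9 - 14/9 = (h - 1)*(h + 1/3)*(h + 2)*(h + 7/3)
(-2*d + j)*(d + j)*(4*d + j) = -8*d^3 - 6*d^2*j + 3*d*j^2 + j^3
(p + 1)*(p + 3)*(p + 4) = p^3 + 8*p^2 + 19*p + 12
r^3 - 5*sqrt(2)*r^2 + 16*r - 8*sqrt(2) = (r - 2*sqrt(2))^2*(r - sqrt(2))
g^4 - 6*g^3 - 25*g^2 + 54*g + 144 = (g - 8)*(g - 3)*(g + 2)*(g + 3)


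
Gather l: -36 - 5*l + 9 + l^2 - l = l^2 - 6*l - 27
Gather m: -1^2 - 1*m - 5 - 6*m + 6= -7*m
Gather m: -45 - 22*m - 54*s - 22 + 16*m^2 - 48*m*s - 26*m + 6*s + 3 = 16*m^2 + m*(-48*s - 48) - 48*s - 64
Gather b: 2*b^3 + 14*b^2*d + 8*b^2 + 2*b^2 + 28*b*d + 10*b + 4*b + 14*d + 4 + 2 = 2*b^3 + b^2*(14*d + 10) + b*(28*d + 14) + 14*d + 6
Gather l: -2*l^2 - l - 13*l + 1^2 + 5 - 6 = -2*l^2 - 14*l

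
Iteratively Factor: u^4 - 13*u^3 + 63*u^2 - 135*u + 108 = (u - 4)*(u^3 - 9*u^2 + 27*u - 27) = (u - 4)*(u - 3)*(u^2 - 6*u + 9) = (u - 4)*(u - 3)^2*(u - 3)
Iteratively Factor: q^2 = (q)*(q)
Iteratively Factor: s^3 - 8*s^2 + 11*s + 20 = (s - 4)*(s^2 - 4*s - 5) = (s - 5)*(s - 4)*(s + 1)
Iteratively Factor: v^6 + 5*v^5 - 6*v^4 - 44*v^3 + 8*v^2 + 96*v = (v + 2)*(v^5 + 3*v^4 - 12*v^3 - 20*v^2 + 48*v) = (v + 2)*(v + 4)*(v^4 - v^3 - 8*v^2 + 12*v) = (v - 2)*(v + 2)*(v + 4)*(v^3 + v^2 - 6*v) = (v - 2)^2*(v + 2)*(v + 4)*(v^2 + 3*v) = (v - 2)^2*(v + 2)*(v + 3)*(v + 4)*(v)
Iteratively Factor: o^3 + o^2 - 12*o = (o + 4)*(o^2 - 3*o) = o*(o + 4)*(o - 3)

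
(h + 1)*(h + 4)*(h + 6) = h^3 + 11*h^2 + 34*h + 24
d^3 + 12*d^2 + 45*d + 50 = (d + 2)*(d + 5)^2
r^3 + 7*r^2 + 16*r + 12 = (r + 2)^2*(r + 3)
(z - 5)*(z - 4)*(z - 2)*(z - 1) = z^4 - 12*z^3 + 49*z^2 - 78*z + 40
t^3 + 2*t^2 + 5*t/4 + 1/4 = (t + 1/2)^2*(t + 1)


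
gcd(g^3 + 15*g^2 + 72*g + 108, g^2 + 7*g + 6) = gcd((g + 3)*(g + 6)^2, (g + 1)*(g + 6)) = g + 6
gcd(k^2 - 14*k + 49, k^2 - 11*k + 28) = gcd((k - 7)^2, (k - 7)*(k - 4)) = k - 7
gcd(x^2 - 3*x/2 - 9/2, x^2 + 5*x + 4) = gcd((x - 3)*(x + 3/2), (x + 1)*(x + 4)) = 1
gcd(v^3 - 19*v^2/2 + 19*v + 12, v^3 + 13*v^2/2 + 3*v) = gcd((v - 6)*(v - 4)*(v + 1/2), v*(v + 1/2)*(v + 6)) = v + 1/2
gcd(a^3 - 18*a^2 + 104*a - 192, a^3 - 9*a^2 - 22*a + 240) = a^2 - 14*a + 48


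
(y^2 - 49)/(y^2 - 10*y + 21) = (y + 7)/(y - 3)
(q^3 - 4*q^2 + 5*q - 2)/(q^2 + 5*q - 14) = (q^2 - 2*q + 1)/(q + 7)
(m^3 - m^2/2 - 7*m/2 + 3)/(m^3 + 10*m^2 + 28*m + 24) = (2*m^2 - 5*m + 3)/(2*(m^2 + 8*m + 12))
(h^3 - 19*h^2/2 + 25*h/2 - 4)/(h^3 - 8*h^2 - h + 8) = (h - 1/2)/(h + 1)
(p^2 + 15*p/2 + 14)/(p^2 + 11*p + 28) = (p + 7/2)/(p + 7)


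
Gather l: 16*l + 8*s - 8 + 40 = 16*l + 8*s + 32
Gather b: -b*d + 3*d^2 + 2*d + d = -b*d + 3*d^2 + 3*d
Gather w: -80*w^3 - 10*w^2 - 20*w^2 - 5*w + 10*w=-80*w^3 - 30*w^2 + 5*w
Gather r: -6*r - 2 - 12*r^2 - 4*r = -12*r^2 - 10*r - 2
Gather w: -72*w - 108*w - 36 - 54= -180*w - 90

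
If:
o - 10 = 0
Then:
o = 10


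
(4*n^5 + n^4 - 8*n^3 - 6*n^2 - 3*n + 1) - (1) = 4*n^5 + n^4 - 8*n^3 - 6*n^2 - 3*n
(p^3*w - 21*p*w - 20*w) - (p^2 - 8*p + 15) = p^3*w - p^2 - 21*p*w + 8*p - 20*w - 15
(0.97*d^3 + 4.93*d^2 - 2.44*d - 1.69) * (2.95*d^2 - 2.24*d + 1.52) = 2.8615*d^5 + 12.3707*d^4 - 16.7668*d^3 + 7.9737*d^2 + 0.0768*d - 2.5688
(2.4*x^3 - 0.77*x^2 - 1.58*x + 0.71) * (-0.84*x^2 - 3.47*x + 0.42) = -2.016*x^5 - 7.6812*x^4 + 5.0071*x^3 + 4.5628*x^2 - 3.1273*x + 0.2982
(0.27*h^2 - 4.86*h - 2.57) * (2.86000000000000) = 0.7722*h^2 - 13.8996*h - 7.3502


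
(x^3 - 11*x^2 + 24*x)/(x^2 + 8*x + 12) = x*(x^2 - 11*x + 24)/(x^2 + 8*x + 12)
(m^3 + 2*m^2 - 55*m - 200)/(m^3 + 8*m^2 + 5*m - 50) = (m - 8)/(m - 2)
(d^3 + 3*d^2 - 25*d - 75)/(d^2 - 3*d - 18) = (d^2 - 25)/(d - 6)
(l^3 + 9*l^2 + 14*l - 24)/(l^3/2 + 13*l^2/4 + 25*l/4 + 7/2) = 4*(l^3 + 9*l^2 + 14*l - 24)/(2*l^3 + 13*l^2 + 25*l + 14)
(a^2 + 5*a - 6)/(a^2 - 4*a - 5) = (-a^2 - 5*a + 6)/(-a^2 + 4*a + 5)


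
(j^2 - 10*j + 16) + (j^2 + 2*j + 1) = 2*j^2 - 8*j + 17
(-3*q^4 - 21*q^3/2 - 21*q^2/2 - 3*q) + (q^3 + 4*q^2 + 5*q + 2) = -3*q^4 - 19*q^3/2 - 13*q^2/2 + 2*q + 2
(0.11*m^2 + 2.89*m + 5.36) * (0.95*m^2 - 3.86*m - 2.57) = 0.1045*m^4 + 2.3209*m^3 - 6.3461*m^2 - 28.1169*m - 13.7752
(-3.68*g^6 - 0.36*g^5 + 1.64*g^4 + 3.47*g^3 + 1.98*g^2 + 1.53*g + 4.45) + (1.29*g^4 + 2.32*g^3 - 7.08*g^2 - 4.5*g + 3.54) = -3.68*g^6 - 0.36*g^5 + 2.93*g^4 + 5.79*g^3 - 5.1*g^2 - 2.97*g + 7.99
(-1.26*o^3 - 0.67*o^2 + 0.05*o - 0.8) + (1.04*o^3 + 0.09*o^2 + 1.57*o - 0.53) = -0.22*o^3 - 0.58*o^2 + 1.62*o - 1.33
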